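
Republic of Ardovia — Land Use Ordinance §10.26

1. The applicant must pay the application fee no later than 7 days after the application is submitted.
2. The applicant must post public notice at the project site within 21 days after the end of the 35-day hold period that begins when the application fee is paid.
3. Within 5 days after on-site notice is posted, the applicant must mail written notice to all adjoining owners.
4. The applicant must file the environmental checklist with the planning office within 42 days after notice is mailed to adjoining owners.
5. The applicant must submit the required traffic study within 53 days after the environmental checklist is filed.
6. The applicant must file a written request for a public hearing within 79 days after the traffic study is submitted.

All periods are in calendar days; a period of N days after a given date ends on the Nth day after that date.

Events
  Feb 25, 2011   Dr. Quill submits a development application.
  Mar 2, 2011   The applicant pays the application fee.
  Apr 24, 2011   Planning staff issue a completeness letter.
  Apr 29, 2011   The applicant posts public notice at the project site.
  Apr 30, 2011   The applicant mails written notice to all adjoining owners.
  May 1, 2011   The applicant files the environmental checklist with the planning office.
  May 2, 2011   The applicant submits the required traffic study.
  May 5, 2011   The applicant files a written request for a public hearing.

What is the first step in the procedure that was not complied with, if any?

Step 2

Step 1: 7 days after Feb 25, 2011 (when the application is submitted) is Mar 4, 2011; done Mar 2, 2011 — timely.
Step 2: 21 days after Apr 6, 2011 (end of the 35-day hold period, which began when the application fee is paid on Mar 2, 2011) is Apr 27, 2011; not done until Apr 29, 2011, 2 days after the deadline.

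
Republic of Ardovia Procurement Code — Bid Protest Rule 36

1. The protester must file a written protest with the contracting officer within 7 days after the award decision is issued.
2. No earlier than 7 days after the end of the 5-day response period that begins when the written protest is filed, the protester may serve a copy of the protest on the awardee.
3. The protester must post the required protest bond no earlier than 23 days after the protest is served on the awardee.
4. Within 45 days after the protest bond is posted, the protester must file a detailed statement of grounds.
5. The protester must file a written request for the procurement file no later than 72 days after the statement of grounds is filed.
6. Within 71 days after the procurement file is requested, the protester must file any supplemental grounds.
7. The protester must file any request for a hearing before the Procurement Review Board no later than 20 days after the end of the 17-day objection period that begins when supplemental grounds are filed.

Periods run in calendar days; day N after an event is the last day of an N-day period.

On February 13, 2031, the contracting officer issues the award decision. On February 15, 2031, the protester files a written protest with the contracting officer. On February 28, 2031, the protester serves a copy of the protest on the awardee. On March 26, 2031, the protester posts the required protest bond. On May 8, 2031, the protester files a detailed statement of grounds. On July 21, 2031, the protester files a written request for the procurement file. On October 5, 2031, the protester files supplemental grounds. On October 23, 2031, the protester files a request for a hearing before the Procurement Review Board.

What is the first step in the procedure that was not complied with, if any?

Step 5

(1) due by February 13, 2031 + 7 days = February 20, 2031; February 15, 2031 is within that limit.
(2) permitted from February 20, 2031 + 7 days = February 27, 2031 onward; February 28, 2031 is on or after that date.
(3) permitted from February 28, 2031 + 23 days = March 23, 2031 onward; March 26, 2031 is on or after that date.
(4) due by March 26, 2031 + 45 days = May 10, 2031; done May 8, 2031 — timely.
(5) due by May 8, 2031 + 72 days = July 19, 2031; done July 21, 2031 — 2 days late.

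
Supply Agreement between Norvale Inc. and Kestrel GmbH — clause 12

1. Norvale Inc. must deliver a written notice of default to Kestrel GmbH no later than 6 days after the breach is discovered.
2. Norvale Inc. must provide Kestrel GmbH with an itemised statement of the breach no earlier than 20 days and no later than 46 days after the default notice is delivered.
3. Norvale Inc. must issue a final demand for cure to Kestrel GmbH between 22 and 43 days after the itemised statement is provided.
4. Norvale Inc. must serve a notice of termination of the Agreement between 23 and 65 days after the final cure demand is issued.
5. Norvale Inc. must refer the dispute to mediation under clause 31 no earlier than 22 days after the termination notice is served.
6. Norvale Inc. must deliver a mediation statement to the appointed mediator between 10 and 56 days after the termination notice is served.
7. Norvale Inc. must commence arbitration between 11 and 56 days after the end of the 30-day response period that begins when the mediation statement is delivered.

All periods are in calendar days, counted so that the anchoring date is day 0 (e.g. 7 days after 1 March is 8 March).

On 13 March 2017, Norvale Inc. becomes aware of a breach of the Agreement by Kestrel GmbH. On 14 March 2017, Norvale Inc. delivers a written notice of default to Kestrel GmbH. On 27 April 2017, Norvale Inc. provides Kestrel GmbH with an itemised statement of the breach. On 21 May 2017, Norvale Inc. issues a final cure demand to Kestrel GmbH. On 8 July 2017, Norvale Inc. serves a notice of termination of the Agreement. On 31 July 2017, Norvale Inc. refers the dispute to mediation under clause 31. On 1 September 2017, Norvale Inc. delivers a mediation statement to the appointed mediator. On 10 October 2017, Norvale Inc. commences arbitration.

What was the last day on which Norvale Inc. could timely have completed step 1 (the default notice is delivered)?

Step 1 runs from 13 March 2017, when the breach is discovered. 6 days after 13 March 2017 is 19 March 2017.

19 March 2017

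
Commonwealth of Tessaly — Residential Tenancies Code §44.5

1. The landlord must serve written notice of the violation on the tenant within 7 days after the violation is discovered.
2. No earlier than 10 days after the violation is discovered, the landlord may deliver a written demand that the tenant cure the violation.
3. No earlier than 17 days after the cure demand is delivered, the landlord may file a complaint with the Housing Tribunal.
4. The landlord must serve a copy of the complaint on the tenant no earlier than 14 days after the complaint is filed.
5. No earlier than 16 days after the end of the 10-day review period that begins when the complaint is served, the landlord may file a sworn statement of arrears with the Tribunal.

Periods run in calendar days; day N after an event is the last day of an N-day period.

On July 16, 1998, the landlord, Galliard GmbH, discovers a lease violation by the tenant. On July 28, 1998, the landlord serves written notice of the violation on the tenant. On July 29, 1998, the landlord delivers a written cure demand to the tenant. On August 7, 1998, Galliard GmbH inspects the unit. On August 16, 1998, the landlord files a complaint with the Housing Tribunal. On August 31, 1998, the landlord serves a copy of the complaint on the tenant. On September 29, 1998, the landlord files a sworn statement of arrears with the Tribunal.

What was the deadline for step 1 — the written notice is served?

Step 1 runs from July 16, 1998, when the violation is discovered. 7 days after July 16, 1998 is July 23, 1998.

July 23, 1998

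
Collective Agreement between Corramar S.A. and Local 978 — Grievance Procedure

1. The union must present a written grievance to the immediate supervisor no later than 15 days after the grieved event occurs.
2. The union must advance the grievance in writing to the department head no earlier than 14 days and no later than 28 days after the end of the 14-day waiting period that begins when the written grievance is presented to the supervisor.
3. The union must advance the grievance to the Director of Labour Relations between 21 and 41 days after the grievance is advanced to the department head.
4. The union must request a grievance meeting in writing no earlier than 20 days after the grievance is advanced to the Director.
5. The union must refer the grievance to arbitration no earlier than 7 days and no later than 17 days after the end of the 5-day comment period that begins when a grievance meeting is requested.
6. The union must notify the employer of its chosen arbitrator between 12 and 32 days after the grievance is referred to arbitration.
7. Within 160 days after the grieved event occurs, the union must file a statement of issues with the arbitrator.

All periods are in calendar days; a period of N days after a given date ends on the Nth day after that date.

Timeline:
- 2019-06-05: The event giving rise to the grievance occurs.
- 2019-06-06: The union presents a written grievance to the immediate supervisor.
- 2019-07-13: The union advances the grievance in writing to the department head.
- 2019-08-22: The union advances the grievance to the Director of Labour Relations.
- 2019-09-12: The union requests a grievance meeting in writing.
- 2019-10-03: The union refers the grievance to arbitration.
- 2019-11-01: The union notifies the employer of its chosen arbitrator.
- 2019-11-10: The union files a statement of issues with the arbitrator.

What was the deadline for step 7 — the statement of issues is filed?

2019-11-12

Step 7 runs from 2019-06-05, when the grieved event occurs. 160 days after 2019-06-05 is 2019-11-12.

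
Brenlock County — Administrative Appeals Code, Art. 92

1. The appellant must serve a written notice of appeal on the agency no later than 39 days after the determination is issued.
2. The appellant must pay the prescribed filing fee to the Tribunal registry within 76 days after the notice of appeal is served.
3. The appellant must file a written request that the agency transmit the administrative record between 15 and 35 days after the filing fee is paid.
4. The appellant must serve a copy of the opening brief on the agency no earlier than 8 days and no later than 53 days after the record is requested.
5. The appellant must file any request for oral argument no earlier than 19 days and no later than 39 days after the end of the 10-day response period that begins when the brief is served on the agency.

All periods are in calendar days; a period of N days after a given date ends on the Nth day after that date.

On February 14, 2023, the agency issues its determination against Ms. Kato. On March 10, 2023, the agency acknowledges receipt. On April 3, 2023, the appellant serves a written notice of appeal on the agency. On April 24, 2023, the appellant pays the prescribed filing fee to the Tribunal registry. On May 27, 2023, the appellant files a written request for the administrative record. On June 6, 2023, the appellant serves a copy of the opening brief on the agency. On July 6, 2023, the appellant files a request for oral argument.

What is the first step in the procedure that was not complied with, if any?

Step 1: 39 days after February 14, 2023 (when the determination is issued) is March 25, 2023; April 3, 2023 misses that deadline by 9 days.
No need to go further; step 1 was not satisfied.

Step 1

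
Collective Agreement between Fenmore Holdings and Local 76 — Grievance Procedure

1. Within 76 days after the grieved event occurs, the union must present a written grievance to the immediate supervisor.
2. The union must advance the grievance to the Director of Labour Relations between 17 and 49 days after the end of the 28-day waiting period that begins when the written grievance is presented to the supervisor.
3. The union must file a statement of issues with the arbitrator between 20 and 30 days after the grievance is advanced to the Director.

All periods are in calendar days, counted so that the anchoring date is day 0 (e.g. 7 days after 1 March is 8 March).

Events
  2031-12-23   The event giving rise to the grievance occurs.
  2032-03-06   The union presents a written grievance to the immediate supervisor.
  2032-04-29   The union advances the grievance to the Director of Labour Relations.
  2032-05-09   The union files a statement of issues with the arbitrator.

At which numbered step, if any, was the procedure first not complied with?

Step 3

Step 1: 76 days after 2031-12-23 (when the grieved event occurs) is 2032-03-08; done 2032-03-06 — timely.
Step 2: the window is 17–49 days after 2032-04-03 (end of the 28-day waiting period, which began when the written grievance is presented to the supervisor on 2032-03-06), so 2032-04-20 through 2032-05-22; done 2032-04-29, which is between those dates.
Step 3: the window is 20–30 days after 2032-04-29 (when the grievance is advanced to the Director), so 2032-05-19 through 2032-05-29; done 2032-05-09 — 10 days before the window opened.
No need to go further; step 3 was not satisfied.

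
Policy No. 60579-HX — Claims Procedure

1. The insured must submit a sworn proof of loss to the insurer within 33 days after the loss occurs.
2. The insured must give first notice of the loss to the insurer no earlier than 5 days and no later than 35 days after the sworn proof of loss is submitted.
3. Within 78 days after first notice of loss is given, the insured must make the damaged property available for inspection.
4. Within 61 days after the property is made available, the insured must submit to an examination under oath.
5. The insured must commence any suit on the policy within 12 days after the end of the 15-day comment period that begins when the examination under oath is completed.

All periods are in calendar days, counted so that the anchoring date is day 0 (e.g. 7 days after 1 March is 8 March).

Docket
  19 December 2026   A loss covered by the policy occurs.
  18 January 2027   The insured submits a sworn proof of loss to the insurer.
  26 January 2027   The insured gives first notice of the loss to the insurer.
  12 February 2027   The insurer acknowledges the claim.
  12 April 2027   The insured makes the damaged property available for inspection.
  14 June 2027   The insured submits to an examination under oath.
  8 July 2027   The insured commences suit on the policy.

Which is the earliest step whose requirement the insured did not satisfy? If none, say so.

(1) due by 19 December 2026 + 33 days = 21 January 2027; done 18 January 2027 — timely.
(2) the permitted window runs from 18 January 2027 + 5 = 23 January 2027 to 18 January 2027 + 35 = 22 February 2027; 26 January 2027 falls inside that range.
(3) due by 26 January 2027 + 78 days = 14 April 2027; completed 12 April 2027, before the deadline.
(4) due by 12 April 2027 + 61 days = 12 June 2027; not done until 14 June 2027, 2 days after the deadline.
The procedure was therefore not followed at step 4.

Step 4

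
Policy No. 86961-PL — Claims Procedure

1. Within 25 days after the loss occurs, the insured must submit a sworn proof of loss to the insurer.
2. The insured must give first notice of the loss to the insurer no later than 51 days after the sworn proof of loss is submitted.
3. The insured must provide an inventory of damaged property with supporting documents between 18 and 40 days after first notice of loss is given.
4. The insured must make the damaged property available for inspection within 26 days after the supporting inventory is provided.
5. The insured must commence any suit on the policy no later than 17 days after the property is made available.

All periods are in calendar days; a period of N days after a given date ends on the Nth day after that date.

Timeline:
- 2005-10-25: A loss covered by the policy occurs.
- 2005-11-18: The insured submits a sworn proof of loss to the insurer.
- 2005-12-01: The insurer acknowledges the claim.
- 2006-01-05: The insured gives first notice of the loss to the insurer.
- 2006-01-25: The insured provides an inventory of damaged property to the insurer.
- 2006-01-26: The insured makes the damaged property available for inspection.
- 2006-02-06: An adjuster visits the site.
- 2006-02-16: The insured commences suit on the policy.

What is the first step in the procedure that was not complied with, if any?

Step 5

Step 1: 25 days after 2005-10-25 (when the loss occurs) is 2005-11-19; completed 2005-11-18, before the deadline.
Step 2: 51 days after 2005-11-18 (when the sworn proof of loss is submitted) is 2006-01-08; completed 2006-01-05, before the deadline.
Step 3: the window is 18–40 days after 2006-01-05 (when first notice of loss is given), so 2006-01-23 through 2006-02-14; 2006-01-25 falls inside that range.
Step 4: 26 days after 2006-01-25 (when the supporting inventory is provided) is 2006-02-20; done 2006-01-26 — timely.
Step 5: 17 days after 2006-01-26 (when the property is made available) is 2006-02-12; 2006-02-16 misses that deadline by 4 days.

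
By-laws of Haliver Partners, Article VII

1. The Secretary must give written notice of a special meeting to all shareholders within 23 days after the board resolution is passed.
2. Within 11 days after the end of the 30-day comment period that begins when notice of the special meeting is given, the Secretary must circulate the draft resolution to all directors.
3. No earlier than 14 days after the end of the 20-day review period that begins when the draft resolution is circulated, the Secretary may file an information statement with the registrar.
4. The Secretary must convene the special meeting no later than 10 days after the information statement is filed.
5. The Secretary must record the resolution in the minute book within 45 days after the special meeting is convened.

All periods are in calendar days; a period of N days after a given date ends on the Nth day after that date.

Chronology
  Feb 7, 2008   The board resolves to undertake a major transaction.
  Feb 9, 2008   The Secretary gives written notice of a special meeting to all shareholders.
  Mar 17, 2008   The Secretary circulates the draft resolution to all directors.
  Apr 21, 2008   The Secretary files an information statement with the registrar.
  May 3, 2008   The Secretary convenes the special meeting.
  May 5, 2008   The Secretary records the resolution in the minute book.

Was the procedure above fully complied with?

No

Step 1: 23 days after Feb 7, 2008 (when the board resolution is passed) is Mar 1, 2008; Feb 9, 2008 is within that limit.
Step 2: 11 days after Mar 10, 2008 (end of the 30-day comment period, which began when notice of the special meeting is given on Feb 9, 2008) is Mar 21, 2008; Mar 17, 2008 is within that limit.
Step 3: the earliest permitted date is 14 days after Apr 6, 2008 (end of the 20-day review period, which began when the draft resolution is circulated on Mar 17, 2008), i.e. Apr 20, 2008; done Apr 21, 2008, after the minimum wait.
Step 4: 10 days after Apr 21, 2008 (when the information statement is filed) is May 1, 2008; not done until May 3, 2008, 2 days after the deadline.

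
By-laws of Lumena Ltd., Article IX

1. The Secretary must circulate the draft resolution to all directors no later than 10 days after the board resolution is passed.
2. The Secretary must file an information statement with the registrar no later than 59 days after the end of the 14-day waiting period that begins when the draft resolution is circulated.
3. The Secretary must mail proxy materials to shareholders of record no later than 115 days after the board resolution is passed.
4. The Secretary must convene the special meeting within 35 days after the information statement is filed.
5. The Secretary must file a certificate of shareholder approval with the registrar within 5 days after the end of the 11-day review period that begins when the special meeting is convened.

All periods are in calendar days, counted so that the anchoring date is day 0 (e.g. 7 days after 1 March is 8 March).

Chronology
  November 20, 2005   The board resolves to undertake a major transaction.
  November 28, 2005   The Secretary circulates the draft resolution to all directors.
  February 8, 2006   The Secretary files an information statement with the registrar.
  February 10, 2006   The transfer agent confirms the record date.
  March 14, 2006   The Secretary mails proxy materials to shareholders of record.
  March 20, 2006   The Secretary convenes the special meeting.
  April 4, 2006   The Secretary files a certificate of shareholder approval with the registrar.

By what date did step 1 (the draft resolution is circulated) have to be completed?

Step 1 runs from November 20, 2005, when the board resolution is passed. 10 days after November 20, 2005 is November 30, 2005.

November 30, 2005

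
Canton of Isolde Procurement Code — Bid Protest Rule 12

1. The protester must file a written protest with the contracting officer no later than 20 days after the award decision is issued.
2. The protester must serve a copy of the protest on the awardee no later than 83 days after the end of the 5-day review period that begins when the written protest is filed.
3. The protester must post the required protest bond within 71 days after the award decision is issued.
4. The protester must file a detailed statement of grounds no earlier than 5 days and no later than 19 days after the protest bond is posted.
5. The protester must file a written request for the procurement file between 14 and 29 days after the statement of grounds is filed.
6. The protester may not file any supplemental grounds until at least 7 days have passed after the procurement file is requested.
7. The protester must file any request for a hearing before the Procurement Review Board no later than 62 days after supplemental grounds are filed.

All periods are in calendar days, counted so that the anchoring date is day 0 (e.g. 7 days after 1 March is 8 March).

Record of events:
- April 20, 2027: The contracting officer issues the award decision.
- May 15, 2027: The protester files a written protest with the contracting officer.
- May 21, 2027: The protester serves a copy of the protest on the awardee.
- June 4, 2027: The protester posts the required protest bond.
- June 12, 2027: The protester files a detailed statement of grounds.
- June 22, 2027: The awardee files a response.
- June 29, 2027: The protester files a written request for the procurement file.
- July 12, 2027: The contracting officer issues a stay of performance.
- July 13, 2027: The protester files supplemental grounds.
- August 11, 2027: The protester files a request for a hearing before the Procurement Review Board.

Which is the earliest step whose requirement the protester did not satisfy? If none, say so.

Step 1: 20 days after April 20, 2027 (when the award decision is issued) is May 10, 2027; not done until May 15, 2027, 5 days after the deadline.
Later steps need not be reached.

Step 1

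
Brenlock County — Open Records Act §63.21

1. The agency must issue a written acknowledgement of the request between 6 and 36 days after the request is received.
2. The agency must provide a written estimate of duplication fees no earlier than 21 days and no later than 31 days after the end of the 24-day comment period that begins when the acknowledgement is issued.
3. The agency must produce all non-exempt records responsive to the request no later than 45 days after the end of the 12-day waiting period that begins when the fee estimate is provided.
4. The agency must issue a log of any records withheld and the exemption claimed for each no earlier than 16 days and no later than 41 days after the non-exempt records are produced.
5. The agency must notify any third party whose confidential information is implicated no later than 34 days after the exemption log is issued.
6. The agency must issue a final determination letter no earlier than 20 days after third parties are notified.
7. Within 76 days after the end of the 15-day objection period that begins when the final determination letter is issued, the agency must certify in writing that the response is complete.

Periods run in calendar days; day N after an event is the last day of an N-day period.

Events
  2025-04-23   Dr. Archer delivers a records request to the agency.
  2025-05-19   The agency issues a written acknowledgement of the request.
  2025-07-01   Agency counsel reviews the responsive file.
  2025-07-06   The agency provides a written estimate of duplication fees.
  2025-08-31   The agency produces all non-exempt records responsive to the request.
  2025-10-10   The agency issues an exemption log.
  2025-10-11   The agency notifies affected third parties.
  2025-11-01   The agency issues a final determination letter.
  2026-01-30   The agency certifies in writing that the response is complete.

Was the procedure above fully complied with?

Step 1: the window is 6–36 days after 2025-04-23 (when the request is received), so 2025-04-29 through 2025-05-29; done 2025-05-19, which is between those dates.
Step 2: the window is 21–31 days after 2025-06-12 (end of the 24-day comment period, which began when the acknowledgement is issued on 2025-05-19), so 2025-07-03 through 2025-07-13; 2025-07-06 falls inside that range.
Step 3: 45 days after 2025-07-18 (end of the 12-day waiting period, which began when the fee estimate is provided on 2025-07-06) is 2025-09-01; 2025-08-31 is within that limit.
Step 4: the window is 16–41 days after 2025-08-31 (when the non-exempt records are produced), so 2025-09-16 through 2025-10-11; 2025-10-10 falls inside that range.
Step 5: 34 days after 2025-10-10 (when the exemption log is issued) is 2025-11-13; completed 2025-10-11, before the deadline.
Step 6: the earliest permitted date is 20 days after 2025-10-11 (when third parties are notified), i.e. 2025-10-31; done 2025-11-01, after the minimum wait.
Step 7: 76 days after 2025-11-16 (end of the 15-day objection period, which began when the final determination letter is issued on 2025-11-01) is 2026-01-31; done 2026-01-30 — timely.

Yes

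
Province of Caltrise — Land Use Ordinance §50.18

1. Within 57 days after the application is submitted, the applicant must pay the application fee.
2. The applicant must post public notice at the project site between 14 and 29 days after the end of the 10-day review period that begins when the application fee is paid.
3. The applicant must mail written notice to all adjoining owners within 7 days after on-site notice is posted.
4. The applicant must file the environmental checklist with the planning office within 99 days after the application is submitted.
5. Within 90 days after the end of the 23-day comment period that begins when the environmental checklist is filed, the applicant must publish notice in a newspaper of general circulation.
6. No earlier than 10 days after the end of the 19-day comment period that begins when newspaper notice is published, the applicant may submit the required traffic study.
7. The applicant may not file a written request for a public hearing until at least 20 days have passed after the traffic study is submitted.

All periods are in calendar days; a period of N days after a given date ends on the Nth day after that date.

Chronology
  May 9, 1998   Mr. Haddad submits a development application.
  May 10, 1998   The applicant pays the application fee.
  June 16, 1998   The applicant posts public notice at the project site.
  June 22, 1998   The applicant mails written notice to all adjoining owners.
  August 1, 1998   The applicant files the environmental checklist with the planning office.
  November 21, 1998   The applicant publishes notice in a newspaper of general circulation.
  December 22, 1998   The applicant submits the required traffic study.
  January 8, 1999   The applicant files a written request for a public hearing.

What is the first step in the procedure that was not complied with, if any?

Step 7

(1) due by May 9, 1998 + 57 days = July 5, 1998; May 10, 1998 is within that limit.
(2) the permitted window runs from May 20, 1998 + 14 = June 3, 1998 to May 20, 1998 + 29 = June 18, 1998; June 16, 1998 falls inside that range.
(3) due by June 16, 1998 + 7 days = June 23, 1998; completed June 22, 1998, before the deadline.
(4) due by May 9, 1998 + 99 days = August 16, 1998; completed August 1, 1998, before the deadline.
(5) due by August 24, 1998 + 90 days = November 22, 1998; completed November 21, 1998, before the deadline.
(6) permitted from December 10, 1998 + 10 days = December 20, 1998 onward; December 22, 1998 is on or after that date.
(7) permitted from December 22, 1998 + 20 days = January 11, 1999 onward; January 8, 1999 is 3 days before the earliest permitted date.
That is the first point of non-compliance.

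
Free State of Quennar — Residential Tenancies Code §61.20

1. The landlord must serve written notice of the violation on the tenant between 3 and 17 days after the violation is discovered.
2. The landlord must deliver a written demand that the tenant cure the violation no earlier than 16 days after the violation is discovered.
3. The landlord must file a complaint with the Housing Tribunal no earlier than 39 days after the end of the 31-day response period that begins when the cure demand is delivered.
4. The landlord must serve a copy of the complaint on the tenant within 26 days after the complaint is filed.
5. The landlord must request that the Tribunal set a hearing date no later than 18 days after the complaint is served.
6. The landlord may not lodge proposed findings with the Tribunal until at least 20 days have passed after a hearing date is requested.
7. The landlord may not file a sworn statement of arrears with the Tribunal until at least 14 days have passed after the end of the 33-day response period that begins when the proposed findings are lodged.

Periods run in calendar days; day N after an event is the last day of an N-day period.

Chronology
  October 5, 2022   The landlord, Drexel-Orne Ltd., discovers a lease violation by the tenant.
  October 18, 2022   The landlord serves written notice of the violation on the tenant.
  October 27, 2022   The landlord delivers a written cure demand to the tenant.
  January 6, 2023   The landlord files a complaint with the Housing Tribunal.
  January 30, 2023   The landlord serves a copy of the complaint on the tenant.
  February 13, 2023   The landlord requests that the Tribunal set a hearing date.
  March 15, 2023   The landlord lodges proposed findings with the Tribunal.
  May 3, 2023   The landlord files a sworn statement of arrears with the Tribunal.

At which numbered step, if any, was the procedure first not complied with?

(1) the permitted window runs from October 5, 2022 + 3 = October 8, 2022 to October 5, 2022 + 17 = October 22, 2022; done October 18, 2022 — within the window.
(2) permitted from October 5, 2022 + 16 days = October 21, 2022 onward; done October 27, 2022 — permitted.
(3) permitted from November 27, 2022 + 39 days = January 5, 2023 onward; January 6, 2023 is on or after that date.
(4) due by January 6, 2023 + 26 days = February 1, 2023; January 30, 2023 is within that limit.
(5) due by January 30, 2023 + 18 days = February 17, 2023; done February 13, 2023 — timely.
(6) permitted from February 13, 2023 + 20 days = March 5, 2023 onward; done March 15, 2023 — permitted.
(7) permitted from April 17, 2023 + 14 days = May 1, 2023 onward; May 3, 2023 is on or after that date.

None — every step was satisfied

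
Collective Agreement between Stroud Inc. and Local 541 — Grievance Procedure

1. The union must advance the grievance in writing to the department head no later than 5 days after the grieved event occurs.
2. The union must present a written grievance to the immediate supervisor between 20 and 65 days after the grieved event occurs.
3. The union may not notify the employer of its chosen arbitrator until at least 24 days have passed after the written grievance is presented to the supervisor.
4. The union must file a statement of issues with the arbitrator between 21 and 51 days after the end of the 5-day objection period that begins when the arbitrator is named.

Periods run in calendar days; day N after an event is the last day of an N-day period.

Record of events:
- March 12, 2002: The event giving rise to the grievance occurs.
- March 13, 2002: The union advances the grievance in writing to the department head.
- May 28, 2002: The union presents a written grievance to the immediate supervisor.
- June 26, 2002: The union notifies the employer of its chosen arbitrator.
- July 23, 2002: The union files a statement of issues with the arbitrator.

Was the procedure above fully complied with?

No

(1) due by March 12, 2002 + 5 days = March 17, 2002; March 13, 2002 is within that limit.
(2) the permitted window runs from March 12, 2002 + 20 = April 1, 2002 to March 12, 2002 + 65 = May 16, 2002; done May 28, 2002 — 12 days after the window closed.
Later steps need not be reached.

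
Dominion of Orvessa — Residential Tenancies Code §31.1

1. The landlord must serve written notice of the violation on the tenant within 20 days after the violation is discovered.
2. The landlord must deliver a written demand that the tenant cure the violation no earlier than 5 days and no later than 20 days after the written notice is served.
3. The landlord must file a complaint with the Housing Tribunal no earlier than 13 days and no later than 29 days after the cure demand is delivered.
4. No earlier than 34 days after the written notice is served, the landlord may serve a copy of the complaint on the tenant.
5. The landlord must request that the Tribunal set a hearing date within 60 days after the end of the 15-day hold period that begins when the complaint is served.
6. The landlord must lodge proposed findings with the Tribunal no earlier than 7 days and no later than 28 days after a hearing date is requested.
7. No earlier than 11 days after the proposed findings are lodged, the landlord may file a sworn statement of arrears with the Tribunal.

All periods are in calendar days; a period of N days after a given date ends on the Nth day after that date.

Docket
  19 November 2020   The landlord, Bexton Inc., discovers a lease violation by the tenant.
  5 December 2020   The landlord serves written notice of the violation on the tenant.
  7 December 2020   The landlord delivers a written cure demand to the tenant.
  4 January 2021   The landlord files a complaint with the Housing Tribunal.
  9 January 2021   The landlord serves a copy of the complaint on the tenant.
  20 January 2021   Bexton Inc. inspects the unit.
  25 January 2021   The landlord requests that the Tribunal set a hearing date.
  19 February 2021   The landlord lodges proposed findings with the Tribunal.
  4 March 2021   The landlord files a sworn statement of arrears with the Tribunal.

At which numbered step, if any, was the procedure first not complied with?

Step 2

(1) due by 19 November 2020 + 20 days = 9 December 2020; done 5 December 2020 — timely.
(2) the permitted window runs from 5 December 2020 + 5 = 10 December 2020 to 5 December 2020 + 20 = 25 December 2020; done 7 December 2020 — 3 days before the window opened.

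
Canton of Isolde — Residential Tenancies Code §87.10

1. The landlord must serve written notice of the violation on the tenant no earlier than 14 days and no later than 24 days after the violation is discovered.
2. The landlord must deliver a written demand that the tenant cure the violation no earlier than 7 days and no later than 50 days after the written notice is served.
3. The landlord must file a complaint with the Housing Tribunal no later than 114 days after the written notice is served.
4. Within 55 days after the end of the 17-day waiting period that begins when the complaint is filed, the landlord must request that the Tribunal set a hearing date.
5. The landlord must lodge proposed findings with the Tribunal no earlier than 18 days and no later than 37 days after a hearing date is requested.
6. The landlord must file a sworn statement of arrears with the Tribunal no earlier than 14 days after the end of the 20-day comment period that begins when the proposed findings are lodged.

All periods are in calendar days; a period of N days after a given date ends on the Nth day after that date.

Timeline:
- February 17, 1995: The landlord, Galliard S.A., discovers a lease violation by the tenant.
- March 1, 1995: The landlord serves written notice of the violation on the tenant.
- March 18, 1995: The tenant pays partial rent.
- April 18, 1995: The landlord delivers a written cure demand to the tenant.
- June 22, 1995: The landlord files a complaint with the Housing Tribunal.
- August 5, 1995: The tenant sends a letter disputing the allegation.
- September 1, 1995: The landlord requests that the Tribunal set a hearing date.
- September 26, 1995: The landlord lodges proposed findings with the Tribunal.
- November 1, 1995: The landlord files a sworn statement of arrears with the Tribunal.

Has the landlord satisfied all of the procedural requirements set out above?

No

(1) the permitted window runs from February 17, 1995 + 14 = March 3, 1995 to February 17, 1995 + 24 = March 13, 1995; March 1, 1995 is 2 days too early.
The procedure was therefore not followed at step 1.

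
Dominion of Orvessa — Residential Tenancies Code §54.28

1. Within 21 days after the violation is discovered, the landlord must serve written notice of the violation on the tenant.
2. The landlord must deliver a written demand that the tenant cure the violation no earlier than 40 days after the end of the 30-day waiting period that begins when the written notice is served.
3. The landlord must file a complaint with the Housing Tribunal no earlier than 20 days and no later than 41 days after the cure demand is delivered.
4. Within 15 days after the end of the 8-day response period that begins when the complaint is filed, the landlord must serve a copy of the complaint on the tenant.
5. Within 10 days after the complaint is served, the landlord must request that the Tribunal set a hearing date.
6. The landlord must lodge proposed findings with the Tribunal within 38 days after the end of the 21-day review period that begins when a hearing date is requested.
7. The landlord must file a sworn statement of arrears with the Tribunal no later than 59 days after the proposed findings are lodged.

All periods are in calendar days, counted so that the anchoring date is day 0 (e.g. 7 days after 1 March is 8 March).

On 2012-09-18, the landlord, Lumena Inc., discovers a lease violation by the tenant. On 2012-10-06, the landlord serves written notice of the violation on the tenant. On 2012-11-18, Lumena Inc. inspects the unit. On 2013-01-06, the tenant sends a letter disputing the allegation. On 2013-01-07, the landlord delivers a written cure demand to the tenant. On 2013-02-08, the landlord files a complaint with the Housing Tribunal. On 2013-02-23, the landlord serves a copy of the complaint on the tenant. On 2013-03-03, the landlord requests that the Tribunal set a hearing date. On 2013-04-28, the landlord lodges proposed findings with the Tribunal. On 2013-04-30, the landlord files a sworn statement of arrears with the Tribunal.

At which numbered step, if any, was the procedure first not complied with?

None — every step was satisfied

(1) due by 2012-09-18 + 21 days = 2012-10-09; done 2012-10-06 — timely.
(2) permitted from 2012-11-05 + 40 days = 2012-12-15 onward; done 2013-01-07 — permitted.
(3) the permitted window runs from 2013-01-07 + 20 = 2013-01-27 to 2013-01-07 + 41 = 2013-02-17; done 2013-02-08, which is between those dates.
(4) due by 2013-02-16 + 15 days = 2013-03-03; completed 2013-02-23, before the deadline.
(5) due by 2013-02-23 + 10 days = 2013-03-05; completed 2013-03-03, before the deadline.
(6) due by 2013-03-24 + 38 days = 2013-05-01; done 2013-04-28 — timely.
(7) due by 2013-04-28 + 59 days = 2013-06-26; done 2013-04-30 — timely.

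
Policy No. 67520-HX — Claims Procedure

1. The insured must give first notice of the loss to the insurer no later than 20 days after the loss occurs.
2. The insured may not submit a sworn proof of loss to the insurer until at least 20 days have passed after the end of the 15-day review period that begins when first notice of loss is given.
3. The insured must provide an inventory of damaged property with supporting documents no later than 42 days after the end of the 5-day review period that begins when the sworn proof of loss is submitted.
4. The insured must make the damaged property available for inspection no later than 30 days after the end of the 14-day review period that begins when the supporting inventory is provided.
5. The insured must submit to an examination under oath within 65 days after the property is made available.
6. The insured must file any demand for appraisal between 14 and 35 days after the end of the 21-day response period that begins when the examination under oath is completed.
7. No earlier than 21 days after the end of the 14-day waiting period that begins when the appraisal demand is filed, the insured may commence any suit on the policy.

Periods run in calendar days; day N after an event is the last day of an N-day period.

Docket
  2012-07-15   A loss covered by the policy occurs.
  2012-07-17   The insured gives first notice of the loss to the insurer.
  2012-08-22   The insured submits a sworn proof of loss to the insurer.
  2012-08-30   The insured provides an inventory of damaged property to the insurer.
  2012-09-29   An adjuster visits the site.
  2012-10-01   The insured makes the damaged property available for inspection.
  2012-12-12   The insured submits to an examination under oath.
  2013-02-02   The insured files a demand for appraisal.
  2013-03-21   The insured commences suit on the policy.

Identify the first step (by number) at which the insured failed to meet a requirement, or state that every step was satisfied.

Step 5

(1) due by 2012-07-15 + 20 days = 2012-08-04; completed 2012-07-17, before the deadline.
(2) permitted from 2012-08-01 + 20 days = 2012-08-21 onward; done 2012-08-22 — permitted.
(3) due by 2012-08-27 + 42 days = 2012-10-08; done 2012-08-30 — timely.
(4) due by 2012-09-13 + 30 days = 2012-10-13; completed 2012-10-01, before the deadline.
(5) due by 2012-10-01 + 65 days = 2012-12-05; done 2012-12-12 — 7 days late.
The analysis stops there.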